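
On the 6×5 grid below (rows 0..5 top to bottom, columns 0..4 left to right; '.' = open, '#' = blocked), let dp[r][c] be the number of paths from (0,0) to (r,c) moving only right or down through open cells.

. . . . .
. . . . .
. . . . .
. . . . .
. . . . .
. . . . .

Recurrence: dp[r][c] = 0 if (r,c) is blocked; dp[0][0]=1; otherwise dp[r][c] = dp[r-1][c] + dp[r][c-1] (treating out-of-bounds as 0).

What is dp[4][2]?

15

r\c   0   1   2   3   4
  0   1   1   1   1   1
  1   1   2   3   4   5
  2   1   3   6  10  15
  3   1   4  10  20  35
  4   1   5  15  35  70
  5   1   6  21  56 126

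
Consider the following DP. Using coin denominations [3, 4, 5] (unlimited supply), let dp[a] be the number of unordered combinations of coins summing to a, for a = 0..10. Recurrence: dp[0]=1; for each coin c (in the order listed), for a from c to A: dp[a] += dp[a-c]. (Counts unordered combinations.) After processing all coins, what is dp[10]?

2

after  coin     0     1     2     3     4     5     6     7     8     9    10
          3     1     0     0     1     0     0     1     0     0     1     0
          4     1     0     0     1     1     0     1     1     1     1     1
          5     1     0     0     1     1     1     1     1     2     2     2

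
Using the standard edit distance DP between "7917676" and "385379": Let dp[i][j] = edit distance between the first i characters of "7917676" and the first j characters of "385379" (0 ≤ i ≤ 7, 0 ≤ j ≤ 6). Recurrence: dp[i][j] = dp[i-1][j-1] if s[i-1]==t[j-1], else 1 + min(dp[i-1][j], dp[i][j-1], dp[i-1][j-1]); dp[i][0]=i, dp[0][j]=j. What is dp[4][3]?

4

   ''  3  8  5  3  7  9
''  0  1  2  3  4  5  6
 7  1  1  2  3  4  4  5
 9  2  2  2  3  4  5  4
 1  3  3  3  3  4  5  5
 7  4  4  4  4  4  4  5
 6  5  5  5  5  5  5  5
 7  6  6  6  6  6  5  6
 6  7  7  7  7  7  6  6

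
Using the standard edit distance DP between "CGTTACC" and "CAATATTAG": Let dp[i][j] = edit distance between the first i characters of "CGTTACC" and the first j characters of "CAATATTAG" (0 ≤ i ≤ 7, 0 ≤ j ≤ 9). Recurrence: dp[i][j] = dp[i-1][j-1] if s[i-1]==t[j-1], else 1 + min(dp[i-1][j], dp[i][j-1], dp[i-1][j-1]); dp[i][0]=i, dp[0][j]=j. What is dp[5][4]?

   ''  C  A  A  T  A  T  T  A  G
''  0  1  2  3  4  5  6  7  8  9
 C  1  0  1  2  3  4  5  6  7  8
 G  2  1  1  2  3  4  5  6  7  7
 T  3  2  2  2  2  3  4  5  6  7
 T  4  3  3  3  2  3  3  4  5  6
 A  5  4  3  3  3  2  3  4  4  5
 C  6  5  4  4  4  3  3  4  5  5
 C  7  6  5  5  5  4  4  4  5  6

3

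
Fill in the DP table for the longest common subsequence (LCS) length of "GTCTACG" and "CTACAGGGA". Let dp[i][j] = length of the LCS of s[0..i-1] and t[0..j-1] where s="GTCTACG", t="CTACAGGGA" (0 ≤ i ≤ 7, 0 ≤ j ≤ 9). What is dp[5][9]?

   ''  C  T  A  C  A  G  G  G  A
''  0  0  0  0  0  0  0  0  0  0
 G  0  0  0  0  0  0  1  1  1  1
 T  0  0  1  1  1  1  1  1  1  1
 C  0  1  1  1  2  2  2  2  2  2
 T  0  1  2  2  2  2  2  2  2  2
 A  0  1  2  3  3  3  3  3  3  3
 C  0  1  2  3  4  4  4  4  4  4
 G  0  1  2  3  4  4  5  5  5  5

3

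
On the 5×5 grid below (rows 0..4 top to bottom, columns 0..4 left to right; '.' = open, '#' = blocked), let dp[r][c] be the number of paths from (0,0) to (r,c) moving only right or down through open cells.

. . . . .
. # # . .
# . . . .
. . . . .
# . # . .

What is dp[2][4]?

3

r\c   0   1   2   3   4
  0   1   1   1   1   1
  1   1   0   0   1   2
  2   0   0   0   1   3
  3   0   0   0   1   4
  4   0   0   0   1   5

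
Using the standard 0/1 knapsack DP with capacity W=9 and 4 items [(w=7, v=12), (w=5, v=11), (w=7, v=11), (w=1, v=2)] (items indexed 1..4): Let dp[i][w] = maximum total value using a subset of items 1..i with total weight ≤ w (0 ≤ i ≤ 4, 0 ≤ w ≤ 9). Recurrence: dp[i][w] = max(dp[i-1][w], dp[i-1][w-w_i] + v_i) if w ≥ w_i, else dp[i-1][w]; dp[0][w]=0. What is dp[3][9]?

12

i\w   0   1   2   3   4   5   6   7   8   9
  0   0   0   0   0   0   0   0   0   0   0
  1   0   0   0   0   0   0   0  12  12  12
  2   0   0   0   0   0  11  11  12  12  12
  3   0   0   0   0   0  11  11  12  12  12
  4   0   2   2   2   2  11  13  13  14  14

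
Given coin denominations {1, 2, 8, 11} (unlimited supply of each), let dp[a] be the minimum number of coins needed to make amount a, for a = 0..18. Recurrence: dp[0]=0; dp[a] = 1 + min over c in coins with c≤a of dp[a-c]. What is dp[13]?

 a  0  1  2  3  4  5  6  7  8  9 10 11 12 13 14 15 16 17 18
dp  0  1  1  2  2  3  3  4  1  2  2  1  2  2  3  3  2  3  3

2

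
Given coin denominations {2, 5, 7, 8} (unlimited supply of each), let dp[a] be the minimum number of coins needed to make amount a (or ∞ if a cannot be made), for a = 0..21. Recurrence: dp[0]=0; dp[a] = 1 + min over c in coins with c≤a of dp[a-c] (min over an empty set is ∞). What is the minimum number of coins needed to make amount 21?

3

 a  0  1  2  3  4  5  6  7  8  9 10 11 12 13 14 15 16 17 18 19 20 21
dp  0  -  1  -  2  1  3  1  1  2  2  3  2  2  2  2  2  3  3  3  3  3
(- denotes ∞ / unreachable)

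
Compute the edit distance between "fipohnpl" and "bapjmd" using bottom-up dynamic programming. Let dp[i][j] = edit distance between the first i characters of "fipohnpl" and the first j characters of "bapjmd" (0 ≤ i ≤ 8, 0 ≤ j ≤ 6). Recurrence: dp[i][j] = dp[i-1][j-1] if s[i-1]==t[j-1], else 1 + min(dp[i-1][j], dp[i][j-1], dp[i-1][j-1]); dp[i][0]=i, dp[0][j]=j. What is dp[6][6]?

   ''  b  a  p  j  m  d
''  0  1  2  3  4  5  6
 f  1  1  2  3  4  5  6
 i  2  2  2  3  4  5  6
 p  3  3  3  2  3  4  5
 o  4  4  4  3  3  4  5
 h  5  5  5  4  4  4  5
 n  6  6  6  5  5  5  5
 p  7  7  7  6  6  6  6
 l  8  8  8  7  7  7  7

5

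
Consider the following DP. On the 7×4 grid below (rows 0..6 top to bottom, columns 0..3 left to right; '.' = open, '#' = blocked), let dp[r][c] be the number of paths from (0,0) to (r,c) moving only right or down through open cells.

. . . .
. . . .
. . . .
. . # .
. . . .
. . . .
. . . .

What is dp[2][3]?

10

r\c   0   1   2   3
  0   1   1   1   1
  1   1   2   3   4
  2   1   3   6  10
  3   1   4   0  10
  4   1   5   5  15
  5   1   6  11  26
  6   1   7  18  44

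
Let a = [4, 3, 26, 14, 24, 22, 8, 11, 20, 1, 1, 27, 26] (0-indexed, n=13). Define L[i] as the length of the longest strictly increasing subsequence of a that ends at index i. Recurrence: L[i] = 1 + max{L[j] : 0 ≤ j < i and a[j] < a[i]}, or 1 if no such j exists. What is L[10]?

1

   i    0    1    2    3    4    5    6    7    8    9   10   11   12
a[i]    4    3   26   14   24   22    8   11   20    1    1   27   26
L[i]    1    1    2    2    3    3    2    3    4    1    1    5    5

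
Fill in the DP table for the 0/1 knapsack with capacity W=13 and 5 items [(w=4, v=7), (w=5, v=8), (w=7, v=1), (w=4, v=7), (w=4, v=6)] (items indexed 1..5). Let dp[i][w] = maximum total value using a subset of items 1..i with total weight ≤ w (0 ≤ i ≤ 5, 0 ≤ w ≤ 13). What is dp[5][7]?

i\w   0   1   2   3   4   5   6   7   8   9  10  11  12  13
  0   0   0   0   0   0   0   0   0   0   0   0   0   0   0
  1   0   0   0   0   7   7   7   7   7   7   7   7   7   7
  2   0   0   0   0   7   8   8   8   8  15  15  15  15  15
  3   0   0   0   0   7   8   8   8   8  15  15  15  15  15
  4   0   0   0   0   7   8   8   8  14  15  15  15  15  22
  5   0   0   0   0   7   8   8   8  14  15  15  15  20  22

8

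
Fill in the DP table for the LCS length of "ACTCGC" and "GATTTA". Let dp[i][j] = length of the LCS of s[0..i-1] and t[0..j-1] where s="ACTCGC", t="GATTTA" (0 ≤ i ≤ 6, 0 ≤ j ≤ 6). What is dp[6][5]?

2

   ''  G  A  T  T  T  A
''  0  0  0  0  0  0  0
 A  0  0  1  1  1  1  1
 C  0  0  1  1  1  1  1
 T  0  0  1  2  2  2  2
 C  0  0  1  2  2  2  2
 G  0  1  1  2  2  2  2
 C  0  1  1  2  2  2  2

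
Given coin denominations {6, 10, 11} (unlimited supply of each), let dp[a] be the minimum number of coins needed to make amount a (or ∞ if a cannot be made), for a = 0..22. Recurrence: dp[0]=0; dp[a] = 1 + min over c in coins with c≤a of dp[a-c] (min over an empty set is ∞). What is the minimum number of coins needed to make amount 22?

2

 a  0  1  2  3  4  5  6  7  8  9 10 11 12 13 14 15 16 17 18 19 20 21 22
dp  0  -  -  -  -  -  1  -  -  -  1  1  2  -  -  -  2  2  3  -  2  2  2
(- denotes ∞ / unreachable)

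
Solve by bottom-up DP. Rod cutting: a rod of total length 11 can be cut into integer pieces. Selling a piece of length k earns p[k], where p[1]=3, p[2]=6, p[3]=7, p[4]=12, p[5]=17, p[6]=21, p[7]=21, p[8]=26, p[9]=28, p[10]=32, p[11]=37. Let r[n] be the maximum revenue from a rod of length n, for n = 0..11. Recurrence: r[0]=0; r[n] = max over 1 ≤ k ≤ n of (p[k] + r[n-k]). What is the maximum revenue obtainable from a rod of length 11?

   n    0    1    2    3    4    5    6    7    8    9   10   11
r[n]    0    3    6    9   12   17   21   24   27   30   34   38

38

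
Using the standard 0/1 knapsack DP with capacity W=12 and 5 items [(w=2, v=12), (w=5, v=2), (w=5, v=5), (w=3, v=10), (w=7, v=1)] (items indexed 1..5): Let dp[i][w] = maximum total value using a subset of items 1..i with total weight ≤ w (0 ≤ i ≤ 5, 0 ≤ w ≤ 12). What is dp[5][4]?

i\w   0   1   2   3   4   5   6   7   8   9  10  11  12
  0   0   0   0   0   0   0   0   0   0   0   0   0   0
  1   0   0  12  12  12  12  12  12  12  12  12  12  12
  2   0   0  12  12  12  12  12  14  14  14  14  14  14
  3   0   0  12  12  12  12  12  17  17  17  17  17  19
  4   0   0  12  12  12  22  22  22  22  22  27  27  27
  5   0   0  12  12  12  22  22  22  22  22  27  27  27

12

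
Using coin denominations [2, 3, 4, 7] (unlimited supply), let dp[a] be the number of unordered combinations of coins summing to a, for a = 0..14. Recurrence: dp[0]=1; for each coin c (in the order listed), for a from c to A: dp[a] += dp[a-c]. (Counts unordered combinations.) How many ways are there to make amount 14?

11

after  coin     0     1     2     3     4     5     6     7     8     9    10    11    12    13    14
          2     1     0     1     0     1     0     1     0     1     0     1     0     1     0     1
          3     1     0     1     1     1     1     2     1     2     2     2     2     3     2     3
          4     1     0     1     1     2     1     3     2     4     3     5     4     7     5     8
          7     1     0     1     1     2     1     3     3     4     4     6     6     8     8    11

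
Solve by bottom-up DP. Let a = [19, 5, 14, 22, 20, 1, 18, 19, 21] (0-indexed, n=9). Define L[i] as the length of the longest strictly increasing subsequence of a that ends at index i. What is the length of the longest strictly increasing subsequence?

   i    0    1    2    3    4    5    6    7    8
a[i]   19    5   14   22   20    1   18   19   21
L[i]    1    1    2    3    3    1    3    4    5

5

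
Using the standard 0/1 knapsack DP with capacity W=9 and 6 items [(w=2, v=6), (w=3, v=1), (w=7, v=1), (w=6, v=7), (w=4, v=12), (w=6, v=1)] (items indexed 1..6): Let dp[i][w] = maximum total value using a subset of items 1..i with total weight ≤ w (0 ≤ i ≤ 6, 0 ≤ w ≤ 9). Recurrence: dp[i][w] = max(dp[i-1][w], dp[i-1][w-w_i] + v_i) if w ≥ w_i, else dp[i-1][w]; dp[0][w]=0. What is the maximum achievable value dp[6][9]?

i\w   0   1   2   3   4   5   6   7   8   9
  0   0   0   0   0   0   0   0   0   0   0
  1   0   0   6   6   6   6   6   6   6   6
  2   0   0   6   6   6   7   7   7   7   7
  3   0   0   6   6   6   7   7   7   7   7
  4   0   0   6   6   6   7   7   7  13  13
  5   0   0   6   6  12  12  18  18  18  19
  6   0   0   6   6  12  12  18  18  18  19

19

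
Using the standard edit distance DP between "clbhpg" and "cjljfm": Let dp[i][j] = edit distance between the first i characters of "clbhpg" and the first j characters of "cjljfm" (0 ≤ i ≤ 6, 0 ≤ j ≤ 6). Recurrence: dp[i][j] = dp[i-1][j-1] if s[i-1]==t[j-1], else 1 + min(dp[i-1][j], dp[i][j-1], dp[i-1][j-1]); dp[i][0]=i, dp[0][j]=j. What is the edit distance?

5

   ''  c  j  l  j  f  m
''  0  1  2  3  4  5  6
 c  1  0  1  2  3  4  5
 l  2  1  1  1  2  3  4
 b  3  2  2  2  2  3  4
 h  4  3  3  3  3  3  4
 p  5  4  4  4  4  4  4
 g  6  5  5  5  5  5  5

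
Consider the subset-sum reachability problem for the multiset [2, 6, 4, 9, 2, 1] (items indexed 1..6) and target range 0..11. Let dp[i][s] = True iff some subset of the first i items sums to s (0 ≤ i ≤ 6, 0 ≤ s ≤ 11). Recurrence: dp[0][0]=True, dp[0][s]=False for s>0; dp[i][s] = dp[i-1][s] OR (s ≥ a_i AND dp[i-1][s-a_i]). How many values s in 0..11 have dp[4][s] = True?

i\s   0   1   2   3   4   5   6   7   8   9  10  11
  0   T   F   F   F   F   F   F   F   F   F   F   F
  1   T   F   T   F   F   F   F   F   F   F   F   F
  2   T   F   T   F   F   F   T   F   T   F   F   F
  3   T   F   T   F   T   F   T   F   T   F   T   F
  4   T   F   T   F   T   F   T   F   T   T   T   T
  5   T   F   T   F   T   F   T   F   T   T   T   T
  6   T   T   T   T   T   T   T   T   T   T   T   T

8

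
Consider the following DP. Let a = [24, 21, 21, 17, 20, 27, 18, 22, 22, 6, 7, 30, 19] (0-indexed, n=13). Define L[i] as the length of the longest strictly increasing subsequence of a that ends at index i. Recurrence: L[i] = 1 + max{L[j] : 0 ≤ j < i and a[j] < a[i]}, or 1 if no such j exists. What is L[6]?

2

   i    0    1    2    3    4    5    6    7    8    9   10   11   12
a[i]   24   21   21   17   20   27   18   22   22    6    7   30   19
L[i]    1    1    1    1    2    3    2    3    3    1    2    4    3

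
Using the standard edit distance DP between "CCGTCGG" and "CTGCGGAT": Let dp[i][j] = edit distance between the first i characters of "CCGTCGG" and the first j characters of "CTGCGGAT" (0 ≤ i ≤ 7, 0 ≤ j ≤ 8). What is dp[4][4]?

2

   ''  C  T  G  C  G  G  A  T
''  0  1  2  3  4  5  6  7  8
 C  1  0  1  2  3  4  5  6  7
 C  2  1  1  2  2  3  4  5  6
 G  3  2  2  1  2  2  3  4  5
 T  4  3  2  2  2  3  3  4  4
 C  5  4  3  3  2  3  4  4  5
 G  6  5  4  3  3  2  3  4  5
 G  7  6  5  4  4  3  2  3  4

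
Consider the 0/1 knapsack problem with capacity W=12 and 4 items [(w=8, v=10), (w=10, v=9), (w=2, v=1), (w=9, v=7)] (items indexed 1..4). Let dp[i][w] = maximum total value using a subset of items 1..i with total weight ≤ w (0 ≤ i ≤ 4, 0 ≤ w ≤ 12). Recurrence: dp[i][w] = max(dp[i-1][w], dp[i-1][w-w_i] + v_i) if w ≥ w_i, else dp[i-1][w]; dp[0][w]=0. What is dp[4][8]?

i\w   0   1   2   3   4   5   6   7   8   9  10  11  12
  0   0   0   0   0   0   0   0   0   0   0   0   0   0
  1   0   0   0   0   0   0   0   0  10  10  10  10  10
  2   0   0   0   0   0   0   0   0  10  10  10  10  10
  3   0   0   1   1   1   1   1   1  10  10  11  11  11
  4   0   0   1   1   1   1   1   1  10  10  11  11  11

10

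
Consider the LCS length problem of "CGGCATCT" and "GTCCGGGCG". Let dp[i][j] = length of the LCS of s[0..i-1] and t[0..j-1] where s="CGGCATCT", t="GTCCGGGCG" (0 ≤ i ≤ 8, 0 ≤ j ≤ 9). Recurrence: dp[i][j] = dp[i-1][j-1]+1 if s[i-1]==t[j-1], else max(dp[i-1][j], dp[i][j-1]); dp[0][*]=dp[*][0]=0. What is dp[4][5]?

2

   ''  G  T  C  C  G  G  G  C  G
''  0  0  0  0  0  0  0  0  0  0
 C  0  0  0  1  1  1  1  1  1  1
 G  0  1  1  1  1  2  2  2  2  2
 G  0  1  1  1  1  2  3  3  3  3
 C  0  1  1  2  2  2  3  3  4  4
 A  0  1  1  2  2  2  3  3  4  4
 T  0  1  2  2  2  2  3  3  4  4
 C  0  1  2  3  3  3  3  3  4  4
 T  0  1  2  3  3  3  3  3  4  4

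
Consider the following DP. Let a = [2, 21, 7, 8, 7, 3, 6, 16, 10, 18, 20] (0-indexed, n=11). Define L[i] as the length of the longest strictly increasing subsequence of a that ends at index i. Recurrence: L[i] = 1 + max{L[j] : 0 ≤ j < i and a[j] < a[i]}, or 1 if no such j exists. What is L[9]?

5

   i    0    1    2    3    4    5    6    7    8    9   10
a[i]    2   21    7    8    7    3    6   16   10   18   20
L[i]    1    2    2    3    2    2    3    4    4    5    6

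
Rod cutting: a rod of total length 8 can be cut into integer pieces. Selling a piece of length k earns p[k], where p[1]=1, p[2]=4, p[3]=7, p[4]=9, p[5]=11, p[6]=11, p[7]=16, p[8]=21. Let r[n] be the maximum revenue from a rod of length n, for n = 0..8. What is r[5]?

11

   n    0    1    2    3    4    5    6    7    8
r[n]    0    1    4    7    9   11   14   16   21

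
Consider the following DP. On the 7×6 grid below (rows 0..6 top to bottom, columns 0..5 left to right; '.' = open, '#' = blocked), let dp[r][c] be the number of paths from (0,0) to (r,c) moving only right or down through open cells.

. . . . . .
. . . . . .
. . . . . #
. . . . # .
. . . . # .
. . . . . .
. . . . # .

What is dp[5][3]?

56

r\c   0   1   2   3   4   5
  0   1   1   1   1   1   1
  1   1   2   3   4   5   6
  2   1   3   6  10  15   0
  3   1   4  10  20   0   0
  4   1   5  15  35   0   0
  5   1   6  21  56  56  56
  6   1   7  28  84   0  56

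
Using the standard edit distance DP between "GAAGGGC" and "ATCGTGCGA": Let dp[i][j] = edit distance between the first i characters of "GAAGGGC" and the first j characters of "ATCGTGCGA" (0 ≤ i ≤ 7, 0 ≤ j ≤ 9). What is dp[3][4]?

4

   ''  A  T  C  G  T  G  C  G  A
''  0  1  2  3  4  5  6  7  8  9
 G  1  1  2  3  3  4  5  6  7  8
 A  2  1  2  3  4  4  5  6  7  7
 A  3  2  2  3  4  5  5  6  7  7
 G  4  3  3  3  3  4  5  6  6  7
 G  5  4  4  4  3  4  4  5  6  7
 G  6  5  5  5  4  4  4  5  5  6
 C  7  6  6  5  5  5  5  4  5  6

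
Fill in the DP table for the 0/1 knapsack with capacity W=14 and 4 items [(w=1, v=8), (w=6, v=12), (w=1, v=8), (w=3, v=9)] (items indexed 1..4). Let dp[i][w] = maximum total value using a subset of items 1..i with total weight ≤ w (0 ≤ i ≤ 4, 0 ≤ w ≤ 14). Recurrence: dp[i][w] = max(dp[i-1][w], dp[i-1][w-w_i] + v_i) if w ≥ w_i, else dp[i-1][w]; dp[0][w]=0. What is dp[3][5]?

i\w   0   1   2   3   4   5   6   7   8   9  10  11  12  13  14
  0   0   0   0   0   0   0   0   0   0   0   0   0   0   0   0
  1   0   8   8   8   8   8   8   8   8   8   8   8   8   8   8
  2   0   8   8   8   8   8  12  20  20  20  20  20  20  20  20
  3   0   8  16  16  16  16  16  20  28  28  28  28  28  28  28
  4   0   8  16  16  17  25  25  25  28  28  29  37  37  37  37

16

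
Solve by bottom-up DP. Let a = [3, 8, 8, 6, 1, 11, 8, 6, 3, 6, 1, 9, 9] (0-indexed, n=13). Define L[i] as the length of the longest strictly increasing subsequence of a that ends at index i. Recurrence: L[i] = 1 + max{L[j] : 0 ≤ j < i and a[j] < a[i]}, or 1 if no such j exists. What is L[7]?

   i    0    1    2    3    4    5    6    7    8    9   10   11   12
a[i]    3    8    8    6    1   11    8    6    3    6    1    9    9
L[i]    1    2    2    2    1    3    3    2    2    3    1    4    4

2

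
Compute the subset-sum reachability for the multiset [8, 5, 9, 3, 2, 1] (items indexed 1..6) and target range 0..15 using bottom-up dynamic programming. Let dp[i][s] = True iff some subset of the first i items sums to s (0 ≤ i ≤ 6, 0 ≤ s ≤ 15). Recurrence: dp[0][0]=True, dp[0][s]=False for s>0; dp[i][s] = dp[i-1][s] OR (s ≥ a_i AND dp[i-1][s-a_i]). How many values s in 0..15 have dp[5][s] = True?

i\s   0   1   2   3   4   5   6   7   8   9  10  11  12  13  14  15
  0   T   F   F   F   F   F   F   F   F   F   F   F   F   F   F   F
  1   T   F   F   F   F   F   F   F   T   F   F   F   F   F   F   F
  2   T   F   F   F   F   T   F   F   T   F   F   F   F   T   F   F
  3   T   F   F   F   F   T   F   F   T   T   F   F   F   T   T   F
  4   T   F   F   T   F   T   F   F   T   T   F   T   T   T   T   F
  5   T   F   T   T   F   T   F   T   T   T   T   T   T   T   T   T
  6   T   T   T   T   T   T   T   T   T   T   T   T   T   T   T   T

13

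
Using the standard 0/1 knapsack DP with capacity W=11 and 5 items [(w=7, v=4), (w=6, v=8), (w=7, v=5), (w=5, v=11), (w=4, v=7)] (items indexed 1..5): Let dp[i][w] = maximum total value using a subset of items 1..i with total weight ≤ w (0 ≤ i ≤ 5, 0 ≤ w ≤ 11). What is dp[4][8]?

i\w   0   1   2   3   4   5   6   7   8   9  10  11
  0   0   0   0   0   0   0   0   0   0   0   0   0
  1   0   0   0   0   0   0   0   4   4   4   4   4
  2   0   0   0   0   0   0   8   8   8   8   8   8
  3   0   0   0   0   0   0   8   8   8   8   8   8
  4   0   0   0   0   0  11  11  11  11  11  11  19
  5   0   0   0   0   7  11  11  11  11  18  18  19

11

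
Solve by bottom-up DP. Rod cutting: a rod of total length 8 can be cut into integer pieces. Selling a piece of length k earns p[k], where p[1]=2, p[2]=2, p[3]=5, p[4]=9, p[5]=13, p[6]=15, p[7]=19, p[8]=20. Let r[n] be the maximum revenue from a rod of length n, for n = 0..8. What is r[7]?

19

   n    0    1    2    3    4    5    6    7    8
r[n]    0    2    4    6    9   13   15   19   21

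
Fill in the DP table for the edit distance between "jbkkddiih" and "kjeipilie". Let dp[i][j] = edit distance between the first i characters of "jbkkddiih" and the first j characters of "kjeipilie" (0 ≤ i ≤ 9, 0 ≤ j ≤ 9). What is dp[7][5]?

   ''  k  j  e  i  p  i  l  i  e
''  0  1  2  3  4  5  6  7  8  9
 j  1  1  1  2  3  4  5  6  7  8
 b  2  2  2  2  3  4  5  6  7  8
 k  3  2  3  3  3  4  5  6  7  8
 k  4  3  3  4  4  4  5  6  7  8
 d  5  4  4  4  5  5  5  6  7  8
 d  6  5  5  5  5  6  6  6  7  8
 i  7  6  6  6  5  6  6  7  6  7
 i  8  7  7  7  6  6  6  7  7  7
 h  9  8  8  8  7  7  7  7  8  8

6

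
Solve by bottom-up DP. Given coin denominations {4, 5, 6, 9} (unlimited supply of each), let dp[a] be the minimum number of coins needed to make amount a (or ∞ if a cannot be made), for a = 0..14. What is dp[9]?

1

 a  0  1  2  3  4  5  6  7  8  9 10 11 12 13 14
dp  0  -  -  -  1  1  1  -  2  1  2  2  2  2  2
(- denotes ∞ / unreachable)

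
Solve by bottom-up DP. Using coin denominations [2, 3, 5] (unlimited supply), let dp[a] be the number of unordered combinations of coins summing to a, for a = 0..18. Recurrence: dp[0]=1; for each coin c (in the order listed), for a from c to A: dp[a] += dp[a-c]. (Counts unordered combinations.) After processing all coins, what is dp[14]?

6

after  coin     0     1     2     3     4     5     6     7     8     9    10    11    12    13    14    15    16    17    18
          2     1     0     1     0     1     0     1     0     1     0     1     0     1     0     1     0     1     0     1
          3     1     0     1     1     1     1     2     1     2     2     2     2     3     2     3     3     3     3     4
          5     1     0     1     1     1     2     2     2     3     3     4     4     5     5     6     7     7     8     9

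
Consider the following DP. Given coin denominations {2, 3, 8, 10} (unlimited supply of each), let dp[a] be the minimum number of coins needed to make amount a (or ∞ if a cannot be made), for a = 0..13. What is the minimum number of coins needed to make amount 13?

2

 a  0  1  2  3  4  5  6  7  8  9 10 11 12 13
dp  0  -  1  1  2  2  2  3  1  3  1  2  2  2
(- denotes ∞ / unreachable)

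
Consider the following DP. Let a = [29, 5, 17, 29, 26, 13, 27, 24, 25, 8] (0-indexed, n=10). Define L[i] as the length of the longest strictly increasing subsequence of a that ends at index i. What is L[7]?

3

   i    0    1    2    3    4    5    6    7    8    9
a[i]   29    5   17   29   26   13   27   24   25    8
L[i]    1    1    2    3    3    2    4    3    4    2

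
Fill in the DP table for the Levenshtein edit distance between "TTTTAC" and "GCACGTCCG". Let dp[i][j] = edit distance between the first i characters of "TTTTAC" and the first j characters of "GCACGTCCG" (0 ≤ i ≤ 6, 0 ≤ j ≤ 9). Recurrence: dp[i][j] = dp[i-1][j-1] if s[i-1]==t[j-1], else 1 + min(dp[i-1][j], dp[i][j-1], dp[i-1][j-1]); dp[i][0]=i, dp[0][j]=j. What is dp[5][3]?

   ''  G  C  A  C  G  T  C  C  G
''  0  1  2  3  4  5  6  7  8  9
 T  1  1  2  3  4  5  5  6  7  8
 T  2  2  2  3  4  5  5  6  7  8
 T  3  3  3  3  4  5  5  6  7  8
 T  4  4  4  4  4  5  5  6  7  8
 A  5  5  5  4  5  5  6  6  7  8
 C  6  6  5  5  4  5  6  6  6  7

4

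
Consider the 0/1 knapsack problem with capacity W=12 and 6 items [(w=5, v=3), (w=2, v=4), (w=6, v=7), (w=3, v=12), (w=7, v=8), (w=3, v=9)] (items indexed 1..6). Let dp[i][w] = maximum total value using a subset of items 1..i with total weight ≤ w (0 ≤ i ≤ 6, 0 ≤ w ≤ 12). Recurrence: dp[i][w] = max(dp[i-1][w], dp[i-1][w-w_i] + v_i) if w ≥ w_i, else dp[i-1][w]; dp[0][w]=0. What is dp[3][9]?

11

i\w   0   1   2   3   4   5   6   7   8   9  10  11  12
  0   0   0   0   0   0   0   0   0   0   0   0   0   0
  1   0   0   0   0   0   3   3   3   3   3   3   3   3
  2   0   0   4   4   4   4   4   7   7   7   7   7   7
  3   0   0   4   4   4   4   7   7  11  11  11  11  11
  4   0   0   4  12  12  16  16  16  16  19  19  23  23
  5   0   0   4  12  12  16  16  16  16  19  20  23  24
  6   0   0   4  12  12  16  21  21  25  25  25  25  28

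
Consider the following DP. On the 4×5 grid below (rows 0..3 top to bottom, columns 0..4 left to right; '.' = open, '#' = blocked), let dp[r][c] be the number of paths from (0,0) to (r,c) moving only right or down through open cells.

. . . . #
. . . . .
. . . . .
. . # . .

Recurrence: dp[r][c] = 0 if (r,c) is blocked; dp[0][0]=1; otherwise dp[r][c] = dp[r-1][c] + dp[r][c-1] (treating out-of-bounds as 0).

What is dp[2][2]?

r\c   0   1   2   3   4
  0   1   1   1   1   0
  1   1   2   3   4   4
  2   1   3   6  10  14
  3   1   4   0  10  24

6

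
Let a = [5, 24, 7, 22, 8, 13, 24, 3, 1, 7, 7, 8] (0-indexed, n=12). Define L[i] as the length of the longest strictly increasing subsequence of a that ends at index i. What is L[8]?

   i    0    1    2    3    4    5    6    7    8    9   10   11
a[i]    5   24    7   22    8   13   24    3    1    7    7    8
L[i]    1    2    2    3    3    4    5    1    1    2    2    3

1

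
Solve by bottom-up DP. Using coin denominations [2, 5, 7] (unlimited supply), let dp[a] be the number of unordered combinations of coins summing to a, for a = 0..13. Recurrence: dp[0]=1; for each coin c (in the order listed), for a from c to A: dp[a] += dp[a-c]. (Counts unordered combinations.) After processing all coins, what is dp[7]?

after  coin     0     1     2     3     4     5     6     7     8     9    10    11    12    13
          2     1     0     1     0     1     0     1     0     1     0     1     0     1     0
          5     1     0     1     0     1     1     1     1     1     1     2     1     2     1
          7     1     0     1     0     1     1     1     2     1     2     2     2     3     2

2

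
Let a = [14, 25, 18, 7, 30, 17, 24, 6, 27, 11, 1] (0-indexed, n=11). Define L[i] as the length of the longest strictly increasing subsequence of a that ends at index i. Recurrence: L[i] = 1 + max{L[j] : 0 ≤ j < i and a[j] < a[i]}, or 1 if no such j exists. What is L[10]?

1

   i    0    1    2    3    4    5    6    7    8    9   10
a[i]   14   25   18    7   30   17   24    6   27   11    1
L[i]    1    2    2    1    3    2    3    1    4    2    1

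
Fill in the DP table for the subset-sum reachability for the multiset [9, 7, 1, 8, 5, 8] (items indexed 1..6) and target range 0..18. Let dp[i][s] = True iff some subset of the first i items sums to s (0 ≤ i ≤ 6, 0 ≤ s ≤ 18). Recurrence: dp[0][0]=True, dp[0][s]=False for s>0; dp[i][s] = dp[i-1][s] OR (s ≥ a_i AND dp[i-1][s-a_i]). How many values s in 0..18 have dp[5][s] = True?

i\s   0   1   2   3   4   5   6   7   8   9  10  11  12  13  14  15  16  17  18
  0   T   F   F   F   F   F   F   F   F   F   F   F   F   F   F   F   F   F   F
  1   T   F   F   F   F   F   F   F   F   T   F   F   F   F   F   F   F   F   F
  2   T   F   F   F   F   F   F   T   F   T   F   F   F   F   F   F   T   F   F
  3   T   T   F   F   F   F   F   T   T   T   T   F   F   F   F   F   T   T   F
  4   T   T   F   F   F   F   F   T   T   T   T   F   F   F   F   T   T   T   T
  5   T   T   F   F   F   T   T   T   T   T   T   F   T   T   T   T   T   T   T
  6   T   T   F   F   F   T   T   T   T   T   T   F   T   T   T   T   T   T   T

15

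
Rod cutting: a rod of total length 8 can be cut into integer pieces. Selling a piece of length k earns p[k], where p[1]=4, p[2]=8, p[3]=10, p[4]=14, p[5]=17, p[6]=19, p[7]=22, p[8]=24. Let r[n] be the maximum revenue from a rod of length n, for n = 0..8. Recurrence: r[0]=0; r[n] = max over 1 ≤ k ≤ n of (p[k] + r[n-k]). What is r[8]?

   n    0    1    2    3    4    5    6    7    8
r[n]    0    4    8   12   16   20   24   28   32

32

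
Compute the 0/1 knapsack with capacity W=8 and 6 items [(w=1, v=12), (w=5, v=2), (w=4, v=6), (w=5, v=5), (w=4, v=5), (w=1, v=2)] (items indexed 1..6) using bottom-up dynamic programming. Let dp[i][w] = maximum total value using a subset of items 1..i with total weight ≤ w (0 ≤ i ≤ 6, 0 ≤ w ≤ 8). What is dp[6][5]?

i\w   0   1   2   3   4   5   6   7   8
  0   0   0   0   0   0   0   0   0   0
  1   0  12  12  12  12  12  12  12  12
  2   0  12  12  12  12  12  14  14  14
  3   0  12  12  12  12  18  18  18  18
  4   0  12  12  12  12  18  18  18  18
  5   0  12  12  12  12  18  18  18  18
  6   0  12  14  14  14  18  20  20  20

18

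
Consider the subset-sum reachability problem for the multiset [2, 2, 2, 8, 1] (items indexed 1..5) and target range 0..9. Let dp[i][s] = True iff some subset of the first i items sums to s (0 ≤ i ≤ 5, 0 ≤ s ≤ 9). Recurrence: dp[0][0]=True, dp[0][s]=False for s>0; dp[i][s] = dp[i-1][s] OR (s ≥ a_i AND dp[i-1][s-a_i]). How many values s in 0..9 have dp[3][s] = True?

i\s   0   1   2   3   4   5   6   7   8   9
  0   T   F   F   F   F   F   F   F   F   F
  1   T   F   T   F   F   F   F   F   F   F
  2   T   F   T   F   T   F   F   F   F   F
  3   T   F   T   F   T   F   T   F   F   F
  4   T   F   T   F   T   F   T   F   T   F
  5   T   T   T   T   T   T   T   T   T   T

4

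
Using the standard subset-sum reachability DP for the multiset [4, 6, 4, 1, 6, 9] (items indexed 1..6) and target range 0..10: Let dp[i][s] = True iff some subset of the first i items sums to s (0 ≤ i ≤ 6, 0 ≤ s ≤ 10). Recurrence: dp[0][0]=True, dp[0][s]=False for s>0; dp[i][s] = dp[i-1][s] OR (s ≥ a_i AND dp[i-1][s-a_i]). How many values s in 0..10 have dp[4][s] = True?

9

i\s   0   1   2   3   4   5   6   7   8   9  10
  0   T   F   F   F   F   F   F   F   F   F   F
  1   T   F   F   F   T   F   F   F   F   F   F
  2   T   F   F   F   T   F   T   F   F   F   T
  3   T   F   F   F   T   F   T   F   T   F   T
  4   T   T   F   F   T   T   T   T   T   T   T
  5   T   T   F   F   T   T   T   T   T   T   T
  6   T   T   F   F   T   T   T   T   T   T   T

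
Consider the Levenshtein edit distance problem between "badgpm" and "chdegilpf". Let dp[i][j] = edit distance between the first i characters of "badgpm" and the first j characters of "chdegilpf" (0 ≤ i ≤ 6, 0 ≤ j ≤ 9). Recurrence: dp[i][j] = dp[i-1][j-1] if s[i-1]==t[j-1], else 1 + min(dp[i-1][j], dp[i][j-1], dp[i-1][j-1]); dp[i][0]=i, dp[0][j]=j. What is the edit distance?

   ''  c  h  d  e  g  i  l  p  f
''  0  1  2  3  4  5  6  7  8  9
 b  1  1  2  3  4  5  6  7  8  9
 a  2  2  2  3  4  5  6  7  8  9
 d  3  3  3  2  3  4  5  6  7  8
 g  4  4  4  3  3  3  4  5  6  7
 p  5  5  5  4  4  4  4  5  5  6
 m  6  6  6  5  5  5  5  5  6  6

6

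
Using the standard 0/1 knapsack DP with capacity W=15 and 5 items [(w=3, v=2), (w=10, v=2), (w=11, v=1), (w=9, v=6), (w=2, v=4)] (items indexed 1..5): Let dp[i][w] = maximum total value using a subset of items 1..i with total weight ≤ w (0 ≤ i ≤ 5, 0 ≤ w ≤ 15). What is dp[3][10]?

2

i\w   0   1   2   3   4   5   6   7   8   9  10  11  12  13  14  15
  0   0   0   0   0   0   0   0   0   0   0   0   0   0   0   0   0
  1   0   0   0   2   2   2   2   2   2   2   2   2   2   2   2   2
  2   0   0   0   2   2   2   2   2   2   2   2   2   2   4   4   4
  3   0   0   0   2   2   2   2   2   2   2   2   2   2   4   4   4
  4   0   0   0   2   2   2   2   2   2   6   6   6   8   8   8   8
  5   0   0   4   4   4   6   6   6   6   6   6  10  10  10  12  12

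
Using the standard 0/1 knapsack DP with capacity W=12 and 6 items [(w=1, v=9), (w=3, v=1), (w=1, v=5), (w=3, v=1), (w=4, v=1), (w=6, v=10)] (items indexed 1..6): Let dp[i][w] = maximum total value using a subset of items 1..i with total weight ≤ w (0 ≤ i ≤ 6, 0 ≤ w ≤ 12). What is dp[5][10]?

16

i\w   0   1   2   3   4   5   6   7   8   9  10  11  12
  0   0   0   0   0   0   0   0   0   0   0   0   0   0
  1   0   9   9   9   9   9   9   9   9   9   9   9   9
  2   0   9   9   9  10  10  10  10  10  10  10  10  10
  3   0   9  14  14  14  15  15  15  15  15  15  15  15
  4   0   9  14  14  14  15  15  15  16  16  16  16  16
  5   0   9  14  14  14  15  15  15  16  16  16  16  17
  6   0   9  14  14  14  15  15  19  24  24  24  25  25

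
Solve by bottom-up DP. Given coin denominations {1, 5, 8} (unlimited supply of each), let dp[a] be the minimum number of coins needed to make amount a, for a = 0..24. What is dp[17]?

3

 a  0  1  2  3  4  5  6  7  8  9 10 11 12 13 14 15 16 17 18 19 20 21 22 23 24
dp  0  1  2  3  4  1  2  3  1  2  2  3  4  2  3  3  2  3  3  4  4  3  4  4  3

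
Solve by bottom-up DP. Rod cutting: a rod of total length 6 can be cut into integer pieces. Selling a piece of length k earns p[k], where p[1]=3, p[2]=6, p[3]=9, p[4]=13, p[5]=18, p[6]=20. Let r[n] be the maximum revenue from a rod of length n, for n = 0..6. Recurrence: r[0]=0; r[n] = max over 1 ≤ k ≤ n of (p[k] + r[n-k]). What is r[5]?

18

   n    0    1    2    3    4    5    6
r[n]    0    3    6    9   13   18   21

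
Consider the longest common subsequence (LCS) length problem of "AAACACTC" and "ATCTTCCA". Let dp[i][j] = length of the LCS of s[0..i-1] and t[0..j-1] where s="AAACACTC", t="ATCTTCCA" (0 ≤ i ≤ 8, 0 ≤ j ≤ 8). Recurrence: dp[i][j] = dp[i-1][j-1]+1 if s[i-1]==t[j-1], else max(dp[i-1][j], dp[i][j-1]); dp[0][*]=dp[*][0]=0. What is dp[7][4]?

3

   ''  A  T  C  T  T  C  C  A
''  0  0  0  0  0  0  0  0  0
 A  0  1  1  1  1  1  1  1  1
 A  0  1  1  1  1  1  1  1  2
 A  0  1  1  1  1  1  1  1  2
 C  0  1  1  2  2  2  2  2  2
 A  0  1  1  2  2  2  2  2  3
 C  0  1  1  2  2  2  3  3  3
 T  0  1  2  2  3  3  3  3  3
 C  0  1  2  3  3  3  4  4  4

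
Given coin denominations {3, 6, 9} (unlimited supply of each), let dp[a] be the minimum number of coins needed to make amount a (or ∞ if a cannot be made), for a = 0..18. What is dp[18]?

 a  0  1  2  3  4  5  6  7  8  9 10 11 12 13 14 15 16 17 18
dp  0  -  -  1  -  -  1  -  -  1  -  -  2  -  -  2  -  -  2
(- denotes ∞ / unreachable)

2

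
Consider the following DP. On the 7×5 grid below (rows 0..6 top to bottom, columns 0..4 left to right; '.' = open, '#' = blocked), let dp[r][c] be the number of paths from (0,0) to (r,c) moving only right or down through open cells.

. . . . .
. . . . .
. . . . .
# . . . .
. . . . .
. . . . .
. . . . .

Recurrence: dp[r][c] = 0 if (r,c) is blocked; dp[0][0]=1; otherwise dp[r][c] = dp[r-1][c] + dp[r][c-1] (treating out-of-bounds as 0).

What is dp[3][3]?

19

r\c   0   1   2   3   4
  0   1   1   1   1   1
  1   1   2   3   4   5
  2   1   3   6  10  15
  3   0   3   9  19  34
  4   0   3  12  31  65
  5   0   3  15  46 111
  6   0   3  18  64 175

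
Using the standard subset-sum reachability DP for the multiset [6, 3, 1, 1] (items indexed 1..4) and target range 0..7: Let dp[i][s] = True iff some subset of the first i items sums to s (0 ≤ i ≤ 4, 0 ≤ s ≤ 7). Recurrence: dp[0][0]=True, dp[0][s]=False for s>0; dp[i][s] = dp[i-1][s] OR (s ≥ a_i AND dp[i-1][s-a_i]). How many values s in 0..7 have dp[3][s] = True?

6

i\s   0   1   2   3   4   5   6   7
  0   T   F   F   F   F   F   F   F
  1   T   F   F   F   F   F   T   F
  2   T   F   F   T   F   F   T   F
  3   T   T   F   T   T   F   T   T
  4   T   T   T   T   T   T   T   T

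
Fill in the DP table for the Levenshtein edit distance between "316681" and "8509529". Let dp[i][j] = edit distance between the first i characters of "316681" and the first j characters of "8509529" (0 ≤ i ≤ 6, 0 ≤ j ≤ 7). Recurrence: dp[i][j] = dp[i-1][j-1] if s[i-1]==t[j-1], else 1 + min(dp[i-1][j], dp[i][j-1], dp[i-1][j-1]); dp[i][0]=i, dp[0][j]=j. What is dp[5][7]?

   ''  8  5  0  9  5  2  9
''  0  1  2  3  4  5  6  7
 3  1  1  2  3  4  5  6  7
 1  2  2  2  3  4  5  6  7
 6  3  3  3  3  4  5  6  7
 6  4  4  4  4  4  5  6  7
 8  5  4  5  5  5  5  6  7
 1  6  5  5  6  6  6  6  7

7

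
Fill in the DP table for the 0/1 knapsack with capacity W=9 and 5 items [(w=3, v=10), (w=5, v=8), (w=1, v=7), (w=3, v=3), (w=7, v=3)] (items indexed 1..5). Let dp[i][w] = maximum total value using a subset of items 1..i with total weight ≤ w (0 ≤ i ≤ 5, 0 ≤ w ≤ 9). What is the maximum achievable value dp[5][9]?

i\w   0   1   2   3   4   5   6   7   8   9
  0   0   0   0   0   0   0   0   0   0   0
  1   0   0   0  10  10  10  10  10  10  10
  2   0   0   0  10  10  10  10  10  18  18
  3   0   7   7  10  17  17  17  17  18  25
  4   0   7   7  10  17  17  17  20  20  25
  5   0   7   7  10  17  17  17  20  20  25

25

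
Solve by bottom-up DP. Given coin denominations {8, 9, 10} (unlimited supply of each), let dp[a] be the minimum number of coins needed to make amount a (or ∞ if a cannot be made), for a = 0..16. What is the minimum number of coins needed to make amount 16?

2

 a  0  1  2  3  4  5  6  7  8  9 10 11 12 13 14 15 16
dp  0  -  -  -  -  -  -  -  1  1  1  -  -  -  -  -  2
(- denotes ∞ / unreachable)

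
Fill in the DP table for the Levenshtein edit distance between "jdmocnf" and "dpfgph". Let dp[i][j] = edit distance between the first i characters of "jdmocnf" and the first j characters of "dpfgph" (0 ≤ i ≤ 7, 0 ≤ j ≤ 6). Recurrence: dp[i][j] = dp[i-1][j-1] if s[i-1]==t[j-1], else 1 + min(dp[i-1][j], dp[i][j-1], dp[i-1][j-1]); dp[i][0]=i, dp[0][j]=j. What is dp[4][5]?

5

   ''  d  p  f  g  p  h
''  0  1  2  3  4  5  6
 j  1  1  2  3  4  5  6
 d  2  1  2  3  4  5  6
 m  3  2  2  3  4  5  6
 o  4  3  3  3  4  5  6
 c  5  4  4  4  4  5  6
 n  6  5  5  5  5  5  6
 f  7  6  6  5  6  6  6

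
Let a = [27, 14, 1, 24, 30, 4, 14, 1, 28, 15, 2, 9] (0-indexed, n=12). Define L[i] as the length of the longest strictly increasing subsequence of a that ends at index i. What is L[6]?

   i    0    1    2    3    4    5    6    7    8    9   10   11
a[i]   27   14    1   24   30    4   14    1   28   15    2    9
L[i]    1    1    1    2    3    2    3    1    4    4    2    3

3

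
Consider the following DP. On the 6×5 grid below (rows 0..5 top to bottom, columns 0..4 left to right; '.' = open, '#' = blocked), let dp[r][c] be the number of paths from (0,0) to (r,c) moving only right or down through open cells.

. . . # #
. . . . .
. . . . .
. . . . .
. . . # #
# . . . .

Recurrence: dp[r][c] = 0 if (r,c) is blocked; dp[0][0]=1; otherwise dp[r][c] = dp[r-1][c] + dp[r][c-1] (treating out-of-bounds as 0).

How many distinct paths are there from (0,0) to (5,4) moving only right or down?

r\c   0   1   2   3   4
  0   1   1   1   0   0
  1   1   2   3   3   3
  2   1   3   6   9  12
  3   1   4  10  19  31
  4   1   5  15   0   0
  5   0   5  20  20  20

20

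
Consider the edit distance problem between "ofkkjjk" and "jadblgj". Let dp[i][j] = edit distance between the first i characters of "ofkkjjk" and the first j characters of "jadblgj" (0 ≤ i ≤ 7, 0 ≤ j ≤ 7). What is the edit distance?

   ''  j  a  d  b  l  g  j
''  0  1  2  3  4  5  6  7
 o  1  1  2  3  4  5  6  7
 f  2  2  2  3  4  5  6  7
 k  3  3  3  3  4  5  6  7
 k  4  4  4  4  4  5  6  7
 j  5  4  5  5  5  5  6  6
 j  6  5  5  6  6  6  6  6
 k  7  6  6  6  7  7  7  7

7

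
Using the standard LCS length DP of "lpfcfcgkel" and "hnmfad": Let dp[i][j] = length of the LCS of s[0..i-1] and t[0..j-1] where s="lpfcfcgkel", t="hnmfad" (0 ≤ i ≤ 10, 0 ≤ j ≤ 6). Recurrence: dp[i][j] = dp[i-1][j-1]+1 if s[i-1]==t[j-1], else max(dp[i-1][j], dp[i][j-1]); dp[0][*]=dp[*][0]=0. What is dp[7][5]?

1

   ''  h  n  m  f  a  d
''  0  0  0  0  0  0  0
 l  0  0  0  0  0  0  0
 p  0  0  0  0  0  0  0
 f  0  0  0  0  1  1  1
 c  0  0  0  0  1  1  1
 f  0  0  0  0  1  1  1
 c  0  0  0  0  1  1  1
 g  0  0  0  0  1  1  1
 k  0  0  0  0  1  1  1
 e  0  0  0  0  1  1  1
 l  0  0  0  0  1  1  1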